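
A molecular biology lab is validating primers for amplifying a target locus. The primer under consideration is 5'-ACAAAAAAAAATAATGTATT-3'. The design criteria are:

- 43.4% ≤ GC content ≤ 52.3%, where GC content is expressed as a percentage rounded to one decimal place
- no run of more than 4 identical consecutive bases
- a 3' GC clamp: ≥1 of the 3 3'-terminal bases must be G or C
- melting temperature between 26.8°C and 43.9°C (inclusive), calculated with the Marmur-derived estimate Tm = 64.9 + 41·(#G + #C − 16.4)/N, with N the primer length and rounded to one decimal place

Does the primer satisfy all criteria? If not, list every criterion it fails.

Base counts: A=13, T=5, G=1, C=1 (length 20).
GC content: GC 2/20 = 10.0%, outside 43.4–52.3% ✗
homopolymer run: longest run = 9, exceeds 4 ✗
GC clamp: 3' end ATT has 0 G/C, need ≥1 ✗
Tm: Tm = 64.9 + 41·(2 − 16.4)/20 = 35.4°C ✓

Fails: GC content, homopolymer run, GC clamp.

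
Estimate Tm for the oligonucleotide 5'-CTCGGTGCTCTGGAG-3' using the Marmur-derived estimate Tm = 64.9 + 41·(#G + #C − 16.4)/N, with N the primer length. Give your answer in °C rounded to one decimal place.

47.4°C

Base counts: A=1, T=4, G=6, C=4; G+C = 10, N = 15.
Tm = 64.9 + 41·(10 − 16.4)/15 = 64.9 + -262.40/15 = 47.4°C.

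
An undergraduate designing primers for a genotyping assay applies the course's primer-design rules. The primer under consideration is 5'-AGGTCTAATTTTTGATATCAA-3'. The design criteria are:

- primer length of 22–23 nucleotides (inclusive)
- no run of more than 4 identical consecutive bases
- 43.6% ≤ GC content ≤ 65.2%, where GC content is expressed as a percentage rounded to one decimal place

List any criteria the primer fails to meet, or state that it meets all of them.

Fails: length, homopolymer run, GC content.

Base counts: A=7, T=9, G=3, C=2 (length 21).
length: length 21, outside 22–23 ✗
homopolymer run: longest run = 5, exceeds 4 ✗
GC content: GC 5/21 = 23.8%, outside 43.6–65.2% ✗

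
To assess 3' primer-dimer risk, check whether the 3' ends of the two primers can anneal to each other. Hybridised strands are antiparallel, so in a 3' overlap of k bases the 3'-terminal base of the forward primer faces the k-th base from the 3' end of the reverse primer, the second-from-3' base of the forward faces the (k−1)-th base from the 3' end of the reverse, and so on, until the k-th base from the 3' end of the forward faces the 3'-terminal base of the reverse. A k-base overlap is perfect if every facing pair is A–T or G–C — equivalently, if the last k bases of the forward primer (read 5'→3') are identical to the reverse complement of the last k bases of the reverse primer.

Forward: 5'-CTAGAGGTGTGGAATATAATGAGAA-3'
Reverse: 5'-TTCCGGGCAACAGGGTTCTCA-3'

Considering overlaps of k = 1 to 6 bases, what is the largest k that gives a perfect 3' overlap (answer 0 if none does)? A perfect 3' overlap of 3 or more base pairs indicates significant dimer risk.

Last 6 bases (5'→3') — forward …TGAGAA, reverse …TTCTCA.
Reverse complement of the reverse primer's last 6 bases: TGAGAA; its first k bases are the reverse complement of the reverse primer's last k bases, so a perfect k-base overlap needs the forward primer's last k bases to equal them.
Comparing (forward last k vs required): k=1: A vs T ✗; k=2: AA vs TG ✗; k=3: GAA vs TGA ✗; k=4: AGAA vs TGAG ✗; k=5: GAGAA vs TGAGA ✗; k=6: TGAGAA vs TGAGAA ✓.
Only k = 6 is perfect, so the longest perfect 3' overlap is 6.

Longest perfect overlap: 6 complementary base pairs; significant dimer risk (threshold 3).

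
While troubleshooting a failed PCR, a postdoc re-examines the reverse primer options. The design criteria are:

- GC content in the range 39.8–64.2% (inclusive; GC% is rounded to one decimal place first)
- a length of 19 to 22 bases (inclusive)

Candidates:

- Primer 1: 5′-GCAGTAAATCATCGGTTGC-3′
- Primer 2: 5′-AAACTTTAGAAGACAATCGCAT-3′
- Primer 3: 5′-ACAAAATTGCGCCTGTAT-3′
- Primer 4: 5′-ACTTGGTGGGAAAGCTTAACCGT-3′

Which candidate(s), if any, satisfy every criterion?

Primer 1 only.

Primer 1 (19 nt, A=5 T=5 G=5 C=4): GC 9/19 = 47.4% ✓; length 19 ✓ — passes.
Primer 2 (22 nt, A=10 T=5 G=3 C=4): GC 7/22 = 31.8%, outside 39.8–64.2% ✗; length 22 ✓ — fails.
Primer 3 (18 nt, A=6 T=5 G=3 C=4): GC 7/18 = 38.9%, outside 39.8–64.2% ✗; length 18, outside 19–22 ✗ — fails.
Primer 4 (23 nt, A=6 T=6 G=7 C=4): GC 11/23 = 47.8% ✓; length 23, outside 19–22 ✗ — fails.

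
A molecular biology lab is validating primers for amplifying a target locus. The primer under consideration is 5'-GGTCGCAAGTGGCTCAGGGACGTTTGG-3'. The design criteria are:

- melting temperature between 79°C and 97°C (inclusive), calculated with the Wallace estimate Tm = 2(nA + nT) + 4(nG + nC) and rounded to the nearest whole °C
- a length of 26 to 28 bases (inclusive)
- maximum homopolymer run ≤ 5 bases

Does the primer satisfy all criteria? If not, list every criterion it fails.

Meets all criteria.

Base counts: A=4, T=6, G=12, C=5 (length 27).
Tm: Tm = 2·10 + 4·17 = 88°C ✓
length: length 27 ✓
homopolymer run: longest run = 3 ✓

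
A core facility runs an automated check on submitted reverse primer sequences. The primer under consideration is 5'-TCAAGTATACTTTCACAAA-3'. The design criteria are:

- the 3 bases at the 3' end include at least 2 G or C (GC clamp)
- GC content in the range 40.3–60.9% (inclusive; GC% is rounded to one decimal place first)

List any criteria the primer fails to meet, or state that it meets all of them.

Fails: GC clamp, GC content.

Base counts: A=8, T=6, G=1, C=4 (length 19).
GC clamp: 3' end AAA has 0 G/C, need ≥2 ✗
GC content: GC 5/19 = 26.3%, outside 40.3–60.9% ✗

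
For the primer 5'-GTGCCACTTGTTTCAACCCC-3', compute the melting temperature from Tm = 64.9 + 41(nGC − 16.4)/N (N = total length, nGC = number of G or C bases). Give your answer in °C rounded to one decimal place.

Base counts: A=3, T=6, G=3, C=8; G+C = 11, N = 20.
Tm = 64.9 + 41·(11 − 16.4)/20 = 64.9 + -221.40/20 = 53.8°C.

53.8°C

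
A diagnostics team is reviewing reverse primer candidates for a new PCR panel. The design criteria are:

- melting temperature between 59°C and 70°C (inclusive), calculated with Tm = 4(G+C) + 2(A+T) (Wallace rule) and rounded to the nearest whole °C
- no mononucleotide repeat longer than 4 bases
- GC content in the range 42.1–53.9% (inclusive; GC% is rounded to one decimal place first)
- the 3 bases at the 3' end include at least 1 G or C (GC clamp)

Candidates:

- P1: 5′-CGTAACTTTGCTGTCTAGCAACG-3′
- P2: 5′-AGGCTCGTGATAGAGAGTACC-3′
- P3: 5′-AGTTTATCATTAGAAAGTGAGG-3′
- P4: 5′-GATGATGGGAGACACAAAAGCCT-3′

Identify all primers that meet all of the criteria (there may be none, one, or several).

P1 (23 nt, A=5 T=7 G=5 C=6): Tm = 2·12 + 4·11 = 68°C ✓; longest run = 3 ✓; GC 11/23 = 47.8% ✓; 3' end ACG has 2 G/C ✓ — passes.
P2 (21 nt, A=6 T=4 G=7 C=4): Tm = 2·10 + 4·11 = 64°C ✓; longest run = 2 ✓; GC 11/21 = 52.4% ✓; 3' end ACC has 2 G/C ✓ — passes.
P3 (22 nt, A=8 T=7 G=6 C=1): Tm = 2·15 + 4·7 = 58°C, outside 59–70°C ✗; longest run = 3 ✓; GC 7/22 = 31.8%, outside 42.1–53.9% ✗; 3' end AGG has 2 G/C ✓ — fails.
P4 (23 nt, A=9 T=3 G=7 C=4): Tm = 2·12 + 4·11 = 68°C ✓; longest run = 4 ✓; GC 11/23 = 47.8% ✓; 3' end CCT has 2 G/C ✓ — passes.

P1, P2 and P4.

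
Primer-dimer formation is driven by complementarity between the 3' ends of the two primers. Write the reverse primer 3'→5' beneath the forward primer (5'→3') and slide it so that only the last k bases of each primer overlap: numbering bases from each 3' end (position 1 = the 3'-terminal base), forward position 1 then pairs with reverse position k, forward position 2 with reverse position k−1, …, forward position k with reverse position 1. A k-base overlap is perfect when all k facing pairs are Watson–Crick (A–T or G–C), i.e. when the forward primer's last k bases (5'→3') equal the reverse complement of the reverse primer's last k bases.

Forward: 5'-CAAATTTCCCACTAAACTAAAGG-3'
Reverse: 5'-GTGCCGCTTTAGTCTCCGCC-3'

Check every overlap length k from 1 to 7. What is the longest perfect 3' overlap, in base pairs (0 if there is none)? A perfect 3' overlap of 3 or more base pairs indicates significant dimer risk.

Longest perfect overlap: 2 complementary base pairs; below the dimer-risk threshold (threshold 3).

Last 7 bases (5'→3') — forward …CTAAAGG, reverse …CTCCGCC.
Reverse complement of the reverse primer's last 7 bases: GGCGGAG; its first k bases are the reverse complement of the reverse primer's last k bases, so a perfect k-base overlap needs the forward primer's last k bases to equal them.
Comparing (forward last k vs required): k=1: G vs G ✓; k=2: GG vs GG ✓; k=3: AGG vs GGC ✗; k=4: AAGG vs GGCG ✗; k=5: AAAGG vs GGCGG ✗; k=6: TAAAGG vs GGCGGA ✗; k=7: CTAAAGG vs GGCGGAG ✗.
Perfect overlaps at k = 1, 2; the largest is 2.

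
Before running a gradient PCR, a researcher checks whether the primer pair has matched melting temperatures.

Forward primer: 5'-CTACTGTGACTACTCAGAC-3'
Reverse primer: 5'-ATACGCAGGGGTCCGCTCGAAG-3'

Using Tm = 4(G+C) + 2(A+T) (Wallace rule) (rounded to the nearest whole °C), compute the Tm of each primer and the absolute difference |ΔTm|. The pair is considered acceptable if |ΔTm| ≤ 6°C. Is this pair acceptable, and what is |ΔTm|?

|ΔTm| = 16°C; the pair is not acceptable.

Forward: A=5 T=5 G=3 C=6 → Tm = 2·10 + 4·9 = 56°C.
Reverse: A=5 T=3 G=8 C=6 → Tm = 2·8 + 4·14 = 72°C.
|ΔTm| = |56 − 72| = 16°C, > 6°C.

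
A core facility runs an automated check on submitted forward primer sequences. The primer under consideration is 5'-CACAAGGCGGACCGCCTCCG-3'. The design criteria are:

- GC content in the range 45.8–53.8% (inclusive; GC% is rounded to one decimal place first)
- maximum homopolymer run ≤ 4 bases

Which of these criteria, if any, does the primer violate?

Base counts: A=4, T=1, G=6, C=9 (length 20).
GC content: GC 15/20 = 75.0%, outside 45.8–53.8% ✗
homopolymer run: longest run = 2 ✓

Fails: GC content.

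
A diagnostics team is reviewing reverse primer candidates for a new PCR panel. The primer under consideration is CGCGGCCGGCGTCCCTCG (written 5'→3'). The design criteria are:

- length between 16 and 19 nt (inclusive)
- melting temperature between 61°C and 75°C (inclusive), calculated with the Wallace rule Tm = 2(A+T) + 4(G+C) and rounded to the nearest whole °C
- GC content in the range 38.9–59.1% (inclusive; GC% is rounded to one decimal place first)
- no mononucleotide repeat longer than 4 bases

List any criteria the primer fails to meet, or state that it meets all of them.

Base counts: A=0, T=2, G=7, C=9 (length 18).
length: length 18 ✓
Tm: Tm = 2·2 + 4·16 = 68°C ✓
GC content: GC 16/18 = 88.9%, outside 38.9–59.1% ✗
homopolymer run: longest run = 3 ✓

Fails: GC content.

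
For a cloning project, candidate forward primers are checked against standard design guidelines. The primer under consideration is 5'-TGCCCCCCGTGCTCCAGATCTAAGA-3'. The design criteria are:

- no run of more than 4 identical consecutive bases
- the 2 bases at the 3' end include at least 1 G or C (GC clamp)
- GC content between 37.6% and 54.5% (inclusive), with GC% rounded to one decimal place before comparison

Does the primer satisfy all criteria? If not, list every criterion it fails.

Base counts: A=5, T=5, G=5, C=10 (length 25).
homopolymer run: longest run = 6, exceeds 4 ✗
GC clamp: 3' end GA has 1 G/C ✓
GC content: GC 15/25 = 60.0%, outside 37.6–54.5% ✗

Fails: homopolymer run, GC content.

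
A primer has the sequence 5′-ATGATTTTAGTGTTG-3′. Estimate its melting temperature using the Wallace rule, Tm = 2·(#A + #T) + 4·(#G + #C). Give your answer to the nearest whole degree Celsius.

Base counts: A=3, T=8, G=4, C=0 (length 15).
Tm = 2·(3+8) + 4·(4+0) = 2·11 + 4·4 = 22 + 16 = 38°C.

38°C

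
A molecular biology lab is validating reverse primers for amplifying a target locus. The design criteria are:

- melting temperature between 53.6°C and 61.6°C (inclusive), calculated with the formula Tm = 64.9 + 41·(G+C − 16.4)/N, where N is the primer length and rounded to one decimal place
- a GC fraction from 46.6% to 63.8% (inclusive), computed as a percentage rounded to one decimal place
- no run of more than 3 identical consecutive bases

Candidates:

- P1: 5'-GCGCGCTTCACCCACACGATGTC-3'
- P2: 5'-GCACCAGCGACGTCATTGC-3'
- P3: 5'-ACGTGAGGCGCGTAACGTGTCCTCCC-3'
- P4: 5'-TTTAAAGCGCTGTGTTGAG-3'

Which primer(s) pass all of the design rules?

P1 (23 nt, A=4 T=4 G=5 C=10): Tm = 64.9 + 41·(15 − 16.4)/23 = 62.4°C, outside 53.6–61.6°C ✗; GC 15/23 = 65.2%, outside 46.6–63.8% ✗; longest run = 3 ✓ — fails.
P2 (19 nt, A=4 T=3 G=5 C=7): Tm = 64.9 + 41·(12 − 16.4)/19 = 55.4°C ✓; GC 12/19 = 63.2% ✓; longest run = 2 ✓ — passes.
P3 (26 nt, A=4 T=5 G=8 C=9): Tm = 64.9 + 41·(17 − 16.4)/26 = 65.8°C, outside 53.6–61.6°C ✗; GC 17/26 = 65.4%, outside 46.6–63.8% ✗; longest run = 3 ✓ — fails.
P4 (19 nt, A=4 T=7 G=6 C=2): Tm = 64.9 + 41·(8 − 16.4)/19 = 46.8°C, outside 53.6–61.6°C ✗; GC 8/19 = 42.1%, outside 46.6–63.8% ✗; longest run = 3 ✓ — fails.

P2 only.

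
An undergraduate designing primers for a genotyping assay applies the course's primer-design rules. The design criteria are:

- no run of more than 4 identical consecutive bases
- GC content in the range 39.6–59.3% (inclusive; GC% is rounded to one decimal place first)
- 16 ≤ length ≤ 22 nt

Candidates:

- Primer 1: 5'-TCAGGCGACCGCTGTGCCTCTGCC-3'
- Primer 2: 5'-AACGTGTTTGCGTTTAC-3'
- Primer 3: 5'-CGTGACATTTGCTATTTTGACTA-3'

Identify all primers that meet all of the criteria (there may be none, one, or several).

Primer 2 only.

Primer 1 (24 nt, A=2 T=5 G=7 C=10): longest run = 2 ✓; GC 17/24 = 70.8%, outside 39.6–59.3% ✗; length 24, outside 16–22 ✗ — fails.
Primer 2 (17 nt, A=3 T=7 G=4 C=3): longest run = 3 ✓; GC 7/17 = 41.2% ✓; length 17 ✓ — passes.
Primer 3 (23 nt, A=5 T=10 G=4 C=4): longest run = 4 ✓; GC 8/23 = 34.8%, outside 39.6–59.3% ✗; length 23, outside 16–22 ✗ — fails.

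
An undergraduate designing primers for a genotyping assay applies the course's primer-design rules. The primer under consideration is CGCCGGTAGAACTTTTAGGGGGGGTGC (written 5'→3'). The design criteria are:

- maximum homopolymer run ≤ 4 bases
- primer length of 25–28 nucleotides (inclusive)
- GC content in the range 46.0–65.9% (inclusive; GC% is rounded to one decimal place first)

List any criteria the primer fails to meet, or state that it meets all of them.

Base counts: A=4, T=6, G=12, C=5 (length 27).
homopolymer run: longest run = 7, exceeds 4 ✗
length: length 27 ✓
GC content: GC 17/27 = 63.0% ✓

Fails: homopolymer run.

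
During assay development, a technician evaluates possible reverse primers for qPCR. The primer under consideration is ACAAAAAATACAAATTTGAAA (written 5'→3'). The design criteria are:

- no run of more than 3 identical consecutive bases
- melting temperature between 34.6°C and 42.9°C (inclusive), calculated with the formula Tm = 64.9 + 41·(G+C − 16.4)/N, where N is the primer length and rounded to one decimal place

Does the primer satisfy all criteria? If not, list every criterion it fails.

Fails: homopolymer run.

Base counts: A=14, T=4, G=1, C=2 (length 21).
homopolymer run: longest run = 6, exceeds 3 ✗
Tm: Tm = 64.9 + 41·(3 − 16.4)/21 = 38.7°C ✓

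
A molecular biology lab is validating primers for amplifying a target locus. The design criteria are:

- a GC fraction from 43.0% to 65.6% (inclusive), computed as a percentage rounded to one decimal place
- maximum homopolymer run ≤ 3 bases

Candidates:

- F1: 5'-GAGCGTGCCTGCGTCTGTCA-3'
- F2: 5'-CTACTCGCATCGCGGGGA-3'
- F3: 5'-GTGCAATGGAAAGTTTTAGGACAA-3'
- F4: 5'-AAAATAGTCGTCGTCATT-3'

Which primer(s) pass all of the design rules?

F1 (20 nt, A=2 T=5 G=7 C=6): GC 13/20 = 65.0% ✓; longest run = 2 ✓ — passes.
F2 (18 nt, A=3 T=3 G=6 C=6): GC 12/18 = 66.7%, outside 43.0–65.6% ✗; longest run = 4, exceeds 3 ✗ — fails.
F3 (24 nt, A=9 T=6 G=7 C=2): GC 9/24 = 37.5%, outside 43.0–65.6% ✗; longest run = 4, exceeds 3 ✗ — fails.
F4 (18 nt, A=6 T=6 G=3 C=3): GC 6/18 = 33.3%, outside 43.0–65.6% ✗; longest run = 4, exceeds 3 ✗ — fails.

F1 only.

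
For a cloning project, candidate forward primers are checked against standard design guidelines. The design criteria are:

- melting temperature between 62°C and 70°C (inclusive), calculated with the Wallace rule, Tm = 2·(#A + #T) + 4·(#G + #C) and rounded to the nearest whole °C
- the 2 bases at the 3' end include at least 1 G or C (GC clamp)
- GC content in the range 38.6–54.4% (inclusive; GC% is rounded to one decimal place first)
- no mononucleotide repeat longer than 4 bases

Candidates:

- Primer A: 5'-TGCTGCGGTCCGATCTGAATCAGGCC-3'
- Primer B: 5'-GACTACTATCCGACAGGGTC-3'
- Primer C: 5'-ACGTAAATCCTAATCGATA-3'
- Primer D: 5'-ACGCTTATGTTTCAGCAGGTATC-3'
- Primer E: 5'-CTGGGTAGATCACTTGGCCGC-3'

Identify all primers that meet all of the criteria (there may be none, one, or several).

Primer D only.

Primer A (26 nt, A=4 T=6 G=8 C=8): Tm = 2·10 + 4·16 = 84°C, outside 62–70°C ✗; 3' end CC has 2 G/C ✓; GC 16/26 = 61.5%, outside 38.6–54.4% ✗; longest run = 2 ✓ — fails.
Primer B (20 nt, A=5 T=4 G=5 C=6): Tm = 2·9 + 4·11 = 62°C ✓; 3' end TC has 1 G/C ✓; GC 11/20 = 55.0%, outside 38.6–54.4% ✗; longest run = 3 ✓ — fails.
Primer C (19 nt, A=8 T=5 G=2 C=4): Tm = 2·13 + 4·6 = 50°C, outside 62–70°C ✗; 3' end TA has 0 G/C, need ≥1 ✗; GC 6/19 = 31.6%, outside 38.6–54.4% ✗; longest run = 3 ✓ — fails.
Primer D (23 nt, A=5 T=8 G=5 C=5): Tm = 2·13 + 4·10 = 66°C ✓; 3' end TC has 1 G/C ✓; GC 10/23 = 43.5% ✓; longest run = 3 ✓ — passes.
Primer E (21 nt, A=3 T=5 G=7 C=6): Tm = 2·8 + 4·13 = 68°C ✓; 3' end GC has 2 G/C ✓; GC 13/21 = 61.9%, outside 38.6–54.4% ✗; longest run = 3 ✓ — fails.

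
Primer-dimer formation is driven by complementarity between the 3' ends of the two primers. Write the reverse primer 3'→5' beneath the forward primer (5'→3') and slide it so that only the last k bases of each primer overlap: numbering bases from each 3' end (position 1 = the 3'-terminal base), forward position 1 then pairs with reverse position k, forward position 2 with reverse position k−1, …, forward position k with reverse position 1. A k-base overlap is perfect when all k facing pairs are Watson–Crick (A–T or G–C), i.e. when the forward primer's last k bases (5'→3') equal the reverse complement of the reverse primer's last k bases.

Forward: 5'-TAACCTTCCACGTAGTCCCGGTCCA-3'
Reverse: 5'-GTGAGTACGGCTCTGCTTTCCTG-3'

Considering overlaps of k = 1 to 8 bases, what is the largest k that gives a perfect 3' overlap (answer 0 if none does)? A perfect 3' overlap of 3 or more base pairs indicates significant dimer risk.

Longest perfect overlap: 2 complementary base pairs; below the dimer-risk threshold (threshold 3).

Last 8 bases (5'→3') — forward …CCGGTCCA, reverse …CTTTCCTG.
Reverse complement of the reverse primer's last 8 bases: CAGGAAAG; its first k bases are the reverse complement of the reverse primer's last k bases, so a perfect k-base overlap needs the forward primer's last k bases to equal them.
Comparing (forward last k vs required): k=1: A vs C ✗; k=2: CA vs CA ✓; k=3: CCA vs CAG ✗; k=4: TCCA vs CAGG ✗; k=5: GTCCA vs CAGGA ✗; k=6: GGTCCA vs CAGGAA ✗; k=7: CGGTCCA vs CAGGAAA ✗; k=8: CCGGTCCA vs CAGGAAAG ✗.
Only k = 2 is perfect, so the longest perfect 3' overlap is 2.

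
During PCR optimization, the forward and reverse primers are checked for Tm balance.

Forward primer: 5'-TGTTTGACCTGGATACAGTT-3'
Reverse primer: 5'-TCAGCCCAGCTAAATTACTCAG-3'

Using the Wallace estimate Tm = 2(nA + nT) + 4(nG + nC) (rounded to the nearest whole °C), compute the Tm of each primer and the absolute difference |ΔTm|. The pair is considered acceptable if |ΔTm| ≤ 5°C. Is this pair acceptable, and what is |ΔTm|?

Forward: A=4 T=8 G=5 C=3 → Tm = 2·12 + 4·8 = 56°C.
Reverse: A=7 T=5 G=3 C=7 → Tm = 2·12 + 4·10 = 64°C.
|ΔTm| = |56 − 64| = 8°C, > 5°C.

|ΔTm| = 8°C; the pair is not acceptable.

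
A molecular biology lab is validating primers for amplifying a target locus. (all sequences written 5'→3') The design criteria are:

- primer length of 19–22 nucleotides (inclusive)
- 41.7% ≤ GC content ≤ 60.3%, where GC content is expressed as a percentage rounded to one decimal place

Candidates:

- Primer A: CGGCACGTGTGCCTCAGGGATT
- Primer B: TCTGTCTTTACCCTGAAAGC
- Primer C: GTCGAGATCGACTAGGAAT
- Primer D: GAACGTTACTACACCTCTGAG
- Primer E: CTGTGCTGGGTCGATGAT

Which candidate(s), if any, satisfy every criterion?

Primer A (22 nt, A=3 T=5 G=8 C=6): length 22 ✓; GC 14/22 = 63.6%, outside 41.7–60.3% ✗ — fails.
Primer B (20 nt, A=4 T=7 G=3 C=6): length 20 ✓; GC 9/20 = 45.0% ✓ — passes.
Primer C (19 nt, A=6 T=4 G=6 C=3): length 19 ✓; GC 9/19 = 47.4% ✓ — passes.
Primer D (21 nt, A=6 T=5 G=4 C=6): length 21 ✓; GC 10/21 = 47.6% ✓ — passes.
Primer E (18 nt, A=2 T=6 G=7 C=3): length 18, outside 19–22 ✗; GC 10/18 = 55.6% ✓ — fails.

Primer B, Primer C and Primer D.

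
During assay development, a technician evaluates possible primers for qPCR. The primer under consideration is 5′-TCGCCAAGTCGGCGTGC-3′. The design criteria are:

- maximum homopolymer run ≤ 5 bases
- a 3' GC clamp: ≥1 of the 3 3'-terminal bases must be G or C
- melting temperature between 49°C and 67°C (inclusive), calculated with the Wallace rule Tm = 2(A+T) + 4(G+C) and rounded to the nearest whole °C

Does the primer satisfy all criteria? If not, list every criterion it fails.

Meets all criteria.

Base counts: A=2, T=3, G=6, C=6 (length 17).
homopolymer run: longest run = 2 ✓
GC clamp: 3' end TGC has 2 G/C ✓
Tm: Tm = 2·5 + 4·12 = 58°C ✓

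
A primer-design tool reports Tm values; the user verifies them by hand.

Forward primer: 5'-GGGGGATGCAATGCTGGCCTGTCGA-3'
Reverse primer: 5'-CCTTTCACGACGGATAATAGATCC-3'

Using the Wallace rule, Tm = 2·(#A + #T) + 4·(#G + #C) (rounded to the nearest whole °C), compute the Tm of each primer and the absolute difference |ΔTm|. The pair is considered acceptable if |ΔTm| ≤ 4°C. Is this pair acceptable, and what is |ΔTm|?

Forward: A=4 T=5 G=11 C=5 → Tm = 2·9 + 4·16 = 82°C.
Reverse: A=7 T=6 G=4 C=7 → Tm = 2·13 + 4·11 = 70°C.
|ΔTm| = |82 − 70| = 12°C, > 4°C.

|ΔTm| = 12°C; the pair is not acceptable.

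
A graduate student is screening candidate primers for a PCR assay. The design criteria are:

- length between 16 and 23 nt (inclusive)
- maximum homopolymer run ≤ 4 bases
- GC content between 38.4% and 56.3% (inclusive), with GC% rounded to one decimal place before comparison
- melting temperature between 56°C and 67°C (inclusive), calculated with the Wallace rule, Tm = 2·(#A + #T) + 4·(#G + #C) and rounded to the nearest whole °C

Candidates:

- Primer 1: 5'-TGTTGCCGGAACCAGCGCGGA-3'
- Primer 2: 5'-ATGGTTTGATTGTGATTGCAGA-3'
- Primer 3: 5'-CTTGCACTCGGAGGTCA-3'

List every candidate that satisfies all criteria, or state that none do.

None of the candidates satisfy all criteria.

Primer 1 (21 nt, A=4 T=3 G=8 C=6): length 21 ✓; longest run = 2 ✓; GC 14/21 = 66.7%, outside 38.4–56.3% ✗; Tm = 2·7 + 4·14 = 70°C, outside 56–67°C ✗ — fails.
Primer 2 (22 nt, A=5 T=9 G=7 C=1): length 22 ✓; longest run = 3 ✓; GC 8/22 = 36.4%, outside 38.4–56.3% ✗; Tm = 2·14 + 4·8 = 60°C ✓ — fails.
Primer 3 (17 nt, A=3 T=4 G=5 C=5): length 17 ✓; longest run = 2 ✓; GC 10/17 = 58.8%, outside 38.4–56.3% ✗; Tm = 2·7 + 4·10 = 54°C, outside 56–67°C ✗ — fails.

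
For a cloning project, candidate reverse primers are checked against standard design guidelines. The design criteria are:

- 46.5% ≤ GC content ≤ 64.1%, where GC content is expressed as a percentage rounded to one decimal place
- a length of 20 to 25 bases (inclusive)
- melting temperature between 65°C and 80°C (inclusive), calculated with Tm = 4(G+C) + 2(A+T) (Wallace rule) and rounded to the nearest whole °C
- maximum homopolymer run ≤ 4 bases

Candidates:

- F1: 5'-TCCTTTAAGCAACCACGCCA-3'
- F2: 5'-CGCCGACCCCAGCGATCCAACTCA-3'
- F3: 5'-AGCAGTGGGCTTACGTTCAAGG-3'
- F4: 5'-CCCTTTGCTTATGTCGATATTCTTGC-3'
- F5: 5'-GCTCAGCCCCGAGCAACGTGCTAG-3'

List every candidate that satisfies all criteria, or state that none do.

F3 only.

F1 (20 nt, A=6 T=4 G=2 C=8): GC 10/20 = 50.0% ✓; length 20 ✓; Tm = 2·10 + 4·10 = 60°C, outside 65–80°C ✗; longest run = 3 ✓ — fails.
F2 (24 nt, A=6 T=2 G=4 C=12): GC 16/24 = 66.7%, outside 46.5–64.1% ✗; length 24 ✓; Tm = 2·8 + 4·16 = 80°C ✓; longest run = 4 ✓ — fails.
F3 (22 nt, A=5 T=5 G=8 C=4): GC 12/22 = 54.5% ✓; length 22 ✓; Tm = 2·10 + 4·12 = 68°C ✓; longest run = 3 ✓ — passes.
F4 (26 nt, A=3 T=12 G=4 C=7): GC 11/26 = 42.3%, outside 46.5–64.1% ✗; length 26, outside 20–25 ✗; Tm = 2·15 + 4·11 = 74°C ✓; longest run = 3 ✓ — fails.
F5 (24 nt, A=5 T=3 G=7 C=9): GC 16/24 = 66.7%, outside 46.5–64.1% ✗; length 24 ✓; Tm = 2·8 + 4·16 = 80°C ✓; longest run = 4 ✓ — fails.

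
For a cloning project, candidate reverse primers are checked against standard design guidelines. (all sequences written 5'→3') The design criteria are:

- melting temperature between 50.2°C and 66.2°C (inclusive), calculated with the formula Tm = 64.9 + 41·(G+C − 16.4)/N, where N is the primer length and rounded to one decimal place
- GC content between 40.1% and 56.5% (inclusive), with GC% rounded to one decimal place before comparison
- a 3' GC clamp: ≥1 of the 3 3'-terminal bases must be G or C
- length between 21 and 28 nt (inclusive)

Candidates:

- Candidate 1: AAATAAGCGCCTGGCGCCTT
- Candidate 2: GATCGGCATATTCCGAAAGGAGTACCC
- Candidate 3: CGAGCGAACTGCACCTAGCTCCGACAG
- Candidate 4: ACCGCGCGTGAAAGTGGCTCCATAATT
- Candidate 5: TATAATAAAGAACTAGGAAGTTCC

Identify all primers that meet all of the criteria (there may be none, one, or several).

Candidate 1 (20 nt, A=5 T=4 G=5 C=6): Tm = 64.9 + 41·(11 − 16.4)/20 = 53.8°C ✓; GC 11/20 = 55.0% ✓; 3' end CTT has 1 G/C ✓; length 20, outside 21–28 ✗ — fails.
Candidate 2 (27 nt, A=8 T=5 G=7 C=7): Tm = 64.9 + 41·(14 − 16.4)/27 = 61.3°C ✓; GC 14/27 = 51.9% ✓; 3' end CCC has 3 G/C ✓; length 27 ✓ — passes.
Candidate 3 (27 nt, A=7 T=3 G=7 C=10): Tm = 64.9 + 41·(17 − 16.4)/27 = 65.8°C ✓; GC 17/27 = 63.0%, outside 40.1–56.5% ✗; 3' end CAG has 2 G/C ✓; length 27 ✓ — fails.
Candidate 4 (27 nt, A=7 T=6 G=7 C=7): Tm = 64.9 + 41·(14 − 16.4)/27 = 61.3°C ✓; GC 14/27 = 51.9% ✓; 3' end ATT has 0 G/C, need ≥1 ✗; length 27 ✓ — fails.
Candidate 5 (24 nt, A=11 T=6 G=4 C=3): Tm = 64.9 + 41·(7 − 16.4)/24 = 48.8°C, outside 50.2–66.2°C ✗; GC 7/24 = 29.2%, outside 40.1–56.5% ✗; 3' end TCC has 2 G/C ✓; length 24 ✓ — fails.

Candidate 2 only.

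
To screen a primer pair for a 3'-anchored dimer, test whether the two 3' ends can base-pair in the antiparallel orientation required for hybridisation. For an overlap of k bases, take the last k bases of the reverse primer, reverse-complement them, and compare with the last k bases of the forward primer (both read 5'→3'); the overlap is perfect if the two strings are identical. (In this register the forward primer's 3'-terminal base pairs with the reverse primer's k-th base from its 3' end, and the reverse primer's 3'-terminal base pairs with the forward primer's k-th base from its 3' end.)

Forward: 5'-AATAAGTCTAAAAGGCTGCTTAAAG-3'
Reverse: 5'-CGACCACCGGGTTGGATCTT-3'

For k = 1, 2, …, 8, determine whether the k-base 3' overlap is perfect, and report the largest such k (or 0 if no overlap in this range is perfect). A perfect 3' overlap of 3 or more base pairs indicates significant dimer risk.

Last 8 bases (5'→3') — forward …GCTTAAAG, reverse …TGGATCTT.
Reverse complement of the reverse primer's last 8 bases: AAGATCCA; its first k bases are the reverse complement of the reverse primer's last k bases, so a perfect k-base overlap needs the forward primer's last k bases to equal them.
Comparing (forward last k vs required): k=1: G vs A ✗; k=2: AG vs AA ✗; k=3: AAG vs AAG ✓; k=4: AAAG vs AAGA ✗; k=5: TAAAG vs AAGAT ✗; k=6: TTAAAG vs AAGATC ✗; k=7: CTTAAAG vs AAGATCC ✗; k=8: GCTTAAAG vs AAGATCCA ✗.
Only k = 3 is perfect, so the longest perfect 3' overlap is 3.

Longest perfect overlap: 3 complementary base pairs; significant dimer risk (threshold 3).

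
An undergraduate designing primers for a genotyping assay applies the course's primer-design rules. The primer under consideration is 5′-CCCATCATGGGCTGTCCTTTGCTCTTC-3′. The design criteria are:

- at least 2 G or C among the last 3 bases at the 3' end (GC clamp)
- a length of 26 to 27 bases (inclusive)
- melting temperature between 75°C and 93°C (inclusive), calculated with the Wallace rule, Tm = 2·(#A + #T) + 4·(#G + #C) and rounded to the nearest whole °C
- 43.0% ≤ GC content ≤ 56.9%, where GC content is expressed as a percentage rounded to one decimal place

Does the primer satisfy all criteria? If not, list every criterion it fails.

Base counts: A=2, T=10, G=5, C=10 (length 27).
GC clamp: 3' end TTC has 1 G/C, need ≥2 ✗
length: length 27 ✓
Tm: Tm = 2·12 + 4·15 = 84°C ✓
GC content: GC 15/27 = 55.6% ✓

Fails: GC clamp.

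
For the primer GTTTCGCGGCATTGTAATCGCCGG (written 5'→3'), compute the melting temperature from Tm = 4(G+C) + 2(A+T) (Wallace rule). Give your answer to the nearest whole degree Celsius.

Base counts: A=3, T=7, G=8, C=6 (length 24).
Tm = 2·(3+7) + 4·(8+6) = 2·10 + 4·14 = 20 + 56 = 76°C.

76°C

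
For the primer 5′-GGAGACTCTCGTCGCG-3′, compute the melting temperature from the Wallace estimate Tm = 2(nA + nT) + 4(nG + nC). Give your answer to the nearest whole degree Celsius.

Base counts: A=2, T=3, G=6, C=5 (length 16).
Tm = 2·(2+3) + 4·(6+5) = 2·5 + 4·11 = 10 + 44 = 54°C.

54°C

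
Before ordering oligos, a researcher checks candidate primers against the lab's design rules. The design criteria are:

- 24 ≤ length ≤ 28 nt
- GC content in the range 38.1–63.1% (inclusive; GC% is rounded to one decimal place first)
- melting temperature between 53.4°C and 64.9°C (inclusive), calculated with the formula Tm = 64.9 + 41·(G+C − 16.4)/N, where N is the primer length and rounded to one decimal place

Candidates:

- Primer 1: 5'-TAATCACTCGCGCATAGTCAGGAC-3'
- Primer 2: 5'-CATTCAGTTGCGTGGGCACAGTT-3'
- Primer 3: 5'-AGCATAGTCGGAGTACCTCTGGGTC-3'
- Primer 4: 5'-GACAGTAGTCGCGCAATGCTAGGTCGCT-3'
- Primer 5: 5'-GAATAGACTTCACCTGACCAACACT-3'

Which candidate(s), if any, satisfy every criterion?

Primer 1, Primer 3, Primer 4 and Primer 5.

Primer 1 (24 nt, A=7 T=5 G=5 C=7): length 24 ✓; GC 12/24 = 50.0% ✓; Tm = 64.9 + 41·(12 − 16.4)/24 = 57.4°C ✓ — passes.
Primer 2 (23 nt, A=4 T=7 G=7 C=5): length 23, outside 24–28 ✗; GC 12/23 = 52.2% ✓; Tm = 64.9 + 41·(12 − 16.4)/23 = 57.1°C ✓ — fails.
Primer 3 (25 nt, A=5 T=6 G=8 C=6): length 25 ✓; GC 14/25 = 56.0% ✓; Tm = 64.9 + 41·(14 − 16.4)/25 = 61.0°C ✓ — passes.
Primer 4 (28 nt, A=6 T=6 G=9 C=7): length 28 ✓; GC 16/28 = 57.1% ✓; Tm = 64.9 + 41·(16 − 16.4)/28 = 64.3°C ✓ — passes.
Primer 5 (25 nt, A=9 T=5 G=3 C=8): length 25 ✓; GC 11/25 = 44.0% ✓; Tm = 64.9 + 41·(11 − 16.4)/25 = 56.0°C ✓ — passes.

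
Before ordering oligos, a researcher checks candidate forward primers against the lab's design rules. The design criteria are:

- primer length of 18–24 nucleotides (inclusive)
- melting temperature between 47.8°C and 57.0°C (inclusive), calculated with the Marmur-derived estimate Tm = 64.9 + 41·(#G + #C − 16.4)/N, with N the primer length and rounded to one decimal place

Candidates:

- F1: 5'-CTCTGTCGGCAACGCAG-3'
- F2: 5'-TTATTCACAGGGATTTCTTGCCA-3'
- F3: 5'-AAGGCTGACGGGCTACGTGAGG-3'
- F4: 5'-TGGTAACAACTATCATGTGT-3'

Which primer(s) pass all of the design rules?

F1 (17 nt, A=3 T=3 G=5 C=6): length 17, outside 18–24 ✗; Tm = 64.9 + 41·(11 − 16.4)/17 = 51.9°C ✓ — fails.
F2 (23 nt, A=5 T=9 G=4 C=5): length 23 ✓; Tm = 64.9 + 41·(9 − 16.4)/23 = 51.7°C ✓ — passes.
F3 (22 nt, A=5 T=3 G=10 C=4): length 22 ✓; Tm = 64.9 + 41·(14 − 16.4)/22 = 60.4°C, outside 47.8–57.0°C ✗ — fails.
F4 (20 nt, A=6 T=7 G=4 C=3): length 20 ✓; Tm = 64.9 + 41·(7 − 16.4)/20 = 45.6°C, outside 47.8–57.0°C ✗ — fails.

F2 only.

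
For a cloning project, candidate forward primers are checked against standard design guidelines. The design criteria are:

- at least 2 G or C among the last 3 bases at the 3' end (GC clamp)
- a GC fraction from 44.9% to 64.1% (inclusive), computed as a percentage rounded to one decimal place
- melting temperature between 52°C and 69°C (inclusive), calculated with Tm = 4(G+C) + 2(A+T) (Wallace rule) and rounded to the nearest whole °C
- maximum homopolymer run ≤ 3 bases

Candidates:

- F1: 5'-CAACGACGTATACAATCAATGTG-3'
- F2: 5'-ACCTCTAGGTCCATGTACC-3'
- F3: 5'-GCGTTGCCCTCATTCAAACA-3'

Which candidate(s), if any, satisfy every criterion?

F1 (23 nt, A=9 T=5 G=4 C=5): 3' end GTG has 2 G/C ✓; GC 9/23 = 39.1%, outside 44.9–64.1% ✗; Tm = 2·14 + 4·9 = 64°C ✓; longest run = 2 ✓ — fails.
F2 (19 nt, A=4 T=5 G=3 C=7): 3' end ACC has 2 G/C ✓; GC 10/19 = 52.6% ✓; Tm = 2·9 + 4·10 = 58°C ✓; longest run = 2 ✓ — passes.
F3 (20 nt, A=5 T=5 G=3 C=7): 3' end ACA has 1 G/C, need ≥2 ✗; GC 10/20 = 50.0% ✓; Tm = 2·10 + 4·10 = 60°C ✓; longest run = 3 ✓ — fails.

F2 only.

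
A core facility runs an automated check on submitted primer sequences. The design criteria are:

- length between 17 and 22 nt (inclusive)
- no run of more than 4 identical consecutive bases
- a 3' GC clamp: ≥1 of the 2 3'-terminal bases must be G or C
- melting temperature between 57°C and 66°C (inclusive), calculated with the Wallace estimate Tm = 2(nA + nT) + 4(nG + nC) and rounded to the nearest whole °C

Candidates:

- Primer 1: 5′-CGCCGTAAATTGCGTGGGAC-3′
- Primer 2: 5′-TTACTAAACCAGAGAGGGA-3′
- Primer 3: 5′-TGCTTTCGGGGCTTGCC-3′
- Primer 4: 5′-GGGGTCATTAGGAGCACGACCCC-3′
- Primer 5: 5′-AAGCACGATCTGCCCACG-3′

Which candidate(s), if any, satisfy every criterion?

Primer 1 and Primer 5.

Primer 1 (20 nt, A=4 T=4 G=7 C=5): length 20 ✓; longest run = 3 ✓; 3' end AC has 1 G/C ✓; Tm = 2·8 + 4·12 = 64°C ✓ — passes.
Primer 2 (19 nt, A=8 T=3 G=5 C=3): length 19 ✓; longest run = 3 ✓; 3' end GA has 1 G/C ✓; Tm = 2·11 + 4·8 = 54°C, outside 57–66°C ✗ — fails.
Primer 3 (17 nt, A=0 T=6 G=6 C=5): length 17 ✓; longest run = 4 ✓; 3' end CC has 2 G/C ✓; Tm = 2·6 + 4·11 = 56°C, outside 57–66°C ✗ — fails.
Primer 4 (23 nt, A=5 T=3 G=8 C=7): length 23, outside 17–22 ✗; longest run = 4 ✓; 3' end CC has 2 G/C ✓; Tm = 2·8 + 4·15 = 76°C, outside 57–66°C ✗ — fails.
Primer 5 (18 nt, A=5 T=2 G=4 C=7): length 18 ✓; longest run = 3 ✓; 3' end CG has 2 G/C ✓; Tm = 2·7 + 4·11 = 58°C ✓ — passes.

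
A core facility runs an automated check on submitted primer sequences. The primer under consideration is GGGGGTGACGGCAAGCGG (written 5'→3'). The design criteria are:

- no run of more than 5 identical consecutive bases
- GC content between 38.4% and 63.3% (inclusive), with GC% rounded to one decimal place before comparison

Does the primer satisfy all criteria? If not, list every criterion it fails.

Fails: GC content.

Base counts: A=3, T=1, G=11, C=3 (length 18).
homopolymer run: longest run = 5 ✓
GC content: GC 14/18 = 77.8%, outside 38.4–63.3% ✗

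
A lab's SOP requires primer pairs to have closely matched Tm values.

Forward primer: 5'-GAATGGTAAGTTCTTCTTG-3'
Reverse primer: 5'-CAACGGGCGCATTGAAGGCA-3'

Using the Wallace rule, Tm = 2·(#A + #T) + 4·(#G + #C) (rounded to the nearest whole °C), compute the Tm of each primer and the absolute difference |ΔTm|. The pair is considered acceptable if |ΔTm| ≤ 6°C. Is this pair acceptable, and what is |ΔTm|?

Forward: A=4 T=8 G=5 C=2 → Tm = 2·12 + 4·7 = 52°C.
Reverse: A=6 T=2 G=7 C=5 → Tm = 2·8 + 4·12 = 64°C.
|ΔTm| = |52 − 64| = 12°C, > 6°C.

|ΔTm| = 12°C; the pair is not acceptable.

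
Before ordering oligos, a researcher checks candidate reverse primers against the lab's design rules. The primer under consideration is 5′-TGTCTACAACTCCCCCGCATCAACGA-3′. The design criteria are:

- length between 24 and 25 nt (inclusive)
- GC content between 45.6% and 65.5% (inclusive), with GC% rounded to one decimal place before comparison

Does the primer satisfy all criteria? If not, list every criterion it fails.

Fails: length.

Base counts: A=7, T=5, G=3, C=11 (length 26).
length: length 26, outside 24–25 ✗
GC content: GC 14/26 = 53.8% ✓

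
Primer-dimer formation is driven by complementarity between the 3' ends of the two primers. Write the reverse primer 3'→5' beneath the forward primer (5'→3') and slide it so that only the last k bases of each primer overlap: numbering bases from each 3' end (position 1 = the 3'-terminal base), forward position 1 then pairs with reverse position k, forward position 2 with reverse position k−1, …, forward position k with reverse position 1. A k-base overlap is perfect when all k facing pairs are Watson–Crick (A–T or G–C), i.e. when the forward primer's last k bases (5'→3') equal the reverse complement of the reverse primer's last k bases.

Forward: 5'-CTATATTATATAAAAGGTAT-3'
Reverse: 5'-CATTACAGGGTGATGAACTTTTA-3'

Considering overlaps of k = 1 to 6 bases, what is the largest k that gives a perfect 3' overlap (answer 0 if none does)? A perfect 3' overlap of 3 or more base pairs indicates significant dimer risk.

Longest perfect overlap: 1 complementary base pair; below the dimer-risk threshold (threshold 3).

Last 6 bases (5'→3') — forward …AGGTAT, reverse …CTTTTA.
Reverse complement of the reverse primer's last 6 bases: TAAAAG; its first k bases are the reverse complement of the reverse primer's last k bases, so a perfect k-base overlap needs the forward primer's last k bases to equal them.
Comparing (forward last k vs required): k=1: T vs T ✓; k=2: AT vs TA ✗; k=3: TAT vs TAA ✗; k=4: GTAT vs TAAA ✗; k=5: GGTAT vs TAAAA ✗; k=6: AGGTAT vs TAAAAG ✗.
Only k = 1 is perfect, so the longest perfect 3' overlap is 1.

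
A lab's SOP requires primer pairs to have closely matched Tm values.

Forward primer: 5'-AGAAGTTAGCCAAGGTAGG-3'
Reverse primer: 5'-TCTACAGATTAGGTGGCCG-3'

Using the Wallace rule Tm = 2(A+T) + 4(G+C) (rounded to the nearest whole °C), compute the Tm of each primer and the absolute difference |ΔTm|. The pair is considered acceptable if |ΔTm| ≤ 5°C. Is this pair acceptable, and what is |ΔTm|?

Forward: A=7 T=3 G=7 C=2 → Tm = 2·10 + 4·9 = 56°C.
Reverse: A=4 T=5 G=6 C=4 → Tm = 2·9 + 4·10 = 58°C.
|ΔTm| = |56 − 58| = 2°C, ≤ 5°C.

|ΔTm| = 2°C; the pair is acceptable.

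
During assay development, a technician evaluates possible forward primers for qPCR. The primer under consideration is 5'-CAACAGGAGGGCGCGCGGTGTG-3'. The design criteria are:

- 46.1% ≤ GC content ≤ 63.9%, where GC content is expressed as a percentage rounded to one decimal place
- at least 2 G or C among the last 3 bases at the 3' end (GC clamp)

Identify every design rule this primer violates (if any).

Fails: GC content.

Base counts: A=4, T=2, G=11, C=5 (length 22).
GC content: GC 16/22 = 72.7%, outside 46.1–63.9% ✗
GC clamp: 3' end GTG has 2 G/C ✓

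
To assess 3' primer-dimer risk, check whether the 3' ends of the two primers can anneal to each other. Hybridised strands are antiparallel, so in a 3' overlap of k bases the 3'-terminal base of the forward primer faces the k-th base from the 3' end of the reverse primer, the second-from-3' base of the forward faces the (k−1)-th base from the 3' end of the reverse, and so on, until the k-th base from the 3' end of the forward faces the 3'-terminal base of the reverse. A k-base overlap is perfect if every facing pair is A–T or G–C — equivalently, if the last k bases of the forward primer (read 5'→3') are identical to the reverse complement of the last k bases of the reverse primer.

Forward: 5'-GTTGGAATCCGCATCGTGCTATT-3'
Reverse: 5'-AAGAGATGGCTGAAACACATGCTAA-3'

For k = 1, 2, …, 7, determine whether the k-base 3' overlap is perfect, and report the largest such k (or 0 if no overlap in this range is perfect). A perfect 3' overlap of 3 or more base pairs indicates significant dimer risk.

Longest perfect overlap: 2 complementary base pairs; below the dimer-risk threshold (threshold 3).

Last 7 bases (5'→3') — forward …TGCTATT, reverse …ATGCTAA.
Reverse complement of the reverse primer's last 7 bases: TTAGCAT; its first k bases are the reverse complement of the reverse primer's last k bases, so a perfect k-base overlap needs the forward primer's last k bases to equal them.
Comparing (forward last k vs required): k=1: T vs T ✓; k=2: TT vs TT ✓; k=3: ATT vs TTA ✗; k=4: TATT vs TTAG ✗; k=5: CTATT vs TTAGC ✗; k=6: GCTATT vs TTAGCA ✗; k=7: TGCTATT vs TTAGCAT ✗.
Perfect overlaps at k = 1, 2; the largest is 2.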